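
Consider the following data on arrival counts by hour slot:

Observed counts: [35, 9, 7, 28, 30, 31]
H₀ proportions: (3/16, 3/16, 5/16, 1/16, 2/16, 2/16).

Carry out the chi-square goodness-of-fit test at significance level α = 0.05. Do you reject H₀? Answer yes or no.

n = 140; E_i = n·p_i = [26.25, 26.25, 43.75, 8.75, 17.50, 17.50]
χ² = (35−26.25)²/26.25 + (9−26.25)²/26.25 + (7−43.75)²/43.75 + (28−8.75)²/8.75 + (30−17.50)²/17.50 + (31−17.50)²/17.50 = 106.8152
df = 5
p-value (upper-tail) = 0.00000
At α=0.05: p < α → reject H₀

reject H₀: yes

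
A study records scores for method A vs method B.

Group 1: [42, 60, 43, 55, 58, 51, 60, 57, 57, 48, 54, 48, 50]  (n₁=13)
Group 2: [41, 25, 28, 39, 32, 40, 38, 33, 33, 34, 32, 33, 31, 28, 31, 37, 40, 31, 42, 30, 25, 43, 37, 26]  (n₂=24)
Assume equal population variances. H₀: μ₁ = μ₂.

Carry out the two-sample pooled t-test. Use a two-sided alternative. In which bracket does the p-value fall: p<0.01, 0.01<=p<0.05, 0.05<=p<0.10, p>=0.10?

p-value bracket: p<0.01

x̄₁=52.538, s₁=6.064, n₁=13
x̄₂=33.708, s₂=5.417, n₂=24
s_p² = [12·6.064² + 23·5.417²]/35 = 31.8911
SE = √(s_p²·(1/13+1/24)) = 1.9447
t = (52.538−33.708)/1.9447 = 9.6827
df = 35
p-value (two-sided) = 0.00000
→ bracket: p<0.01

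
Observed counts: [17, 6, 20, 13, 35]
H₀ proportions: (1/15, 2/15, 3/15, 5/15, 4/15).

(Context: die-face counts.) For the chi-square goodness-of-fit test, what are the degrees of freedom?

df = k − 1 = 5 − 1 = 4

degrees of freedom = 4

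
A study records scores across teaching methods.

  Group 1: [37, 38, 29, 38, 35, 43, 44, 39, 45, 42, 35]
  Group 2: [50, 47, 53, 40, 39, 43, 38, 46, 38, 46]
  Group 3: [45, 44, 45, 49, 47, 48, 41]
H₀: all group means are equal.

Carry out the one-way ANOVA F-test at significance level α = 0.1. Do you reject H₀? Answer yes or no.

Group means [38.64, 44.00, 45.57], grand mean 42.286
SSB = Σnᵢ(x̄ᵢ−x̄)² = 251.455; SSW = ΣΣ(x−x̄ᵢ)² = 514.260
MSB = 251.455/2 = 125.7273; MSW = 514.260/25 = 20.5704
F = MSB/MSW = 6.1121
df = (2, 25)
p-value (upper-tail) = 0.00690
At α=0.1: p < α → reject H₀

reject H₀: yes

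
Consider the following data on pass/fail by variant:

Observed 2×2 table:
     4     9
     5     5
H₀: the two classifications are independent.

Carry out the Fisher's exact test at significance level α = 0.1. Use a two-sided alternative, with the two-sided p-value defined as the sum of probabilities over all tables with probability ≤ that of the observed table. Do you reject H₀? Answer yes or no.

reject H₀: no

Margins: r₁=13, r₂=10, c₁=9, c₂=14, n=23
p_obs = C(13,4)·C(10,5)/C(23,9); sum pmf over tables with pmf ≤ p_obs
p-value (two-sided) = 0.41728
At α=0.1: p ≥ α → fail to reject H₀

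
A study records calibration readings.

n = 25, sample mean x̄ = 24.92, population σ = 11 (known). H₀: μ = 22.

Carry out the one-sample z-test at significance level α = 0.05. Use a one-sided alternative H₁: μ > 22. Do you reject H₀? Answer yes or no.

reject H₀: no

SE = σ/√n = 11/√25 = 2.2000
z = (x̄−μ₀)/SE = (24.92−22)/2.2000 = 1.3273
p-value (one-sided, H₁ greater) = 0.09221
At α=0.05: p ≥ α → fail to reject H₀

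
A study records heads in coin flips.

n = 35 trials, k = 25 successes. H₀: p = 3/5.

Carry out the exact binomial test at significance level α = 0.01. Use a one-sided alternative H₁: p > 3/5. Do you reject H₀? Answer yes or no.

Exact binomial: n=35, k=25, p₀=3/5=0.6000
P(X≥25) from Σ C(n,i)·p₀^i·(1−p₀)^(n−i)
p-value (one-sided, H₁ greater) = 0.11225
At α=0.01: p ≥ α → fail to reject H₀

reject H₀: no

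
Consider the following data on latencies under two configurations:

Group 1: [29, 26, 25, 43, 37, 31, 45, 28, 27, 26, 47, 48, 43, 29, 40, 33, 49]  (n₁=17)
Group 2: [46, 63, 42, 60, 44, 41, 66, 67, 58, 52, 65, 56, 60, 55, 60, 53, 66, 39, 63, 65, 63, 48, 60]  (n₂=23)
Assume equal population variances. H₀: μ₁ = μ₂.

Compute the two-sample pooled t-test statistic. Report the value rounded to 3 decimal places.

test statistic = -7.263

x̄₁=35.647, s₁=8.753, n₁=17
x̄₂=56.174, s₂=8.897, n₂=23
s_p² = [16·8.753² + 22·8.897²]/38 = 78.0839
SE = √(s_p²·(1/17+1/23)) = 2.8263
t = (35.647−56.174)/2.8263 = -7.2627
df = 38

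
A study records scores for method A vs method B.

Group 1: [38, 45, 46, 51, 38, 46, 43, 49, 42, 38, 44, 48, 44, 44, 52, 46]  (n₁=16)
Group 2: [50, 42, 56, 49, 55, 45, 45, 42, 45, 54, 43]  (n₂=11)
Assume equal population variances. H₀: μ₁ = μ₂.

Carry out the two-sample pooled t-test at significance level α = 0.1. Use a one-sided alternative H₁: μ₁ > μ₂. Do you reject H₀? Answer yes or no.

x̄₁=44.625, s₁=4.272, n₁=16
x̄₂=47.818, s₂=5.269, n₂=11
s_p² = [15·4.272² + 10·5.269²]/25 = 22.0555
SE = √(s_p²·(1/16+1/11)) = 1.8394
t = (44.625−47.818)/1.8394 = -1.7360
df = 25
p-value (one-sided, H₁ greater) = 0.95256
At α=0.1: p ≥ α → fail to reject H₀

reject H₀: no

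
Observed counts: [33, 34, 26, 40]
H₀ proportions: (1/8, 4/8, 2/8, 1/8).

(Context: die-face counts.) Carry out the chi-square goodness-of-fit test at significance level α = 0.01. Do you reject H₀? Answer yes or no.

n = 133; E_i = n·p_i = [16.62, 66.50, 33.25, 16.62]
χ² = (33−16.62)²/16.62 + (34−66.50)²/66.50 + (26−33.25)²/33.25 + (40−16.62)²/16.62 = 66.4586
df = 3
p-value (upper-tail) = 0.00000
At α=0.01: p < α → reject H₀

reject H₀: yes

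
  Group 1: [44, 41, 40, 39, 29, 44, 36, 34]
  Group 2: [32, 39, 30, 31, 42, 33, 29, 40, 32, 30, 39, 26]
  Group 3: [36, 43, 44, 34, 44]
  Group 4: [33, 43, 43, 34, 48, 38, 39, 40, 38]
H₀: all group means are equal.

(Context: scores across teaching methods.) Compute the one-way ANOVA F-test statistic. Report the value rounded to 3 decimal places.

Group means [38.38, 33.58, 40.20, 39.56], grand mean 37.265
SSB = Σnᵢ(x̄ᵢ−x̄)² = 262.804; SSW = ΣΣ(x−x̄ᵢ)² = 739.814
MSB = 262.804/3 = 87.6013; MSW = 739.814/30 = 24.6605
F = MSB/MSW = 3.5523
df = (3, 30)

test statistic = 3.552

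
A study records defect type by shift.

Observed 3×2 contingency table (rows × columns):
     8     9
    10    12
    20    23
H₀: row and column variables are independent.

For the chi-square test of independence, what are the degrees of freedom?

df = (r−1)(c−1) = (3−1)·(2−1) = 2

degrees of freedom = 2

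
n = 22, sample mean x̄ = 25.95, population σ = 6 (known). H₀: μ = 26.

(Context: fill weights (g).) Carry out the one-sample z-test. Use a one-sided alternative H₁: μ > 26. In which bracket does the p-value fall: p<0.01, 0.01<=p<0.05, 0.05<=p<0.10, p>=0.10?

p-value bracket: p>=0.10

SE = σ/√n = 6/√22 = 1.2792
z = (x̄−μ₀)/SE = (25.95−26)/1.2792 = -0.0391
p-value (one-sided, H₁ greater) = 0.51559
→ bracket: p>=0.10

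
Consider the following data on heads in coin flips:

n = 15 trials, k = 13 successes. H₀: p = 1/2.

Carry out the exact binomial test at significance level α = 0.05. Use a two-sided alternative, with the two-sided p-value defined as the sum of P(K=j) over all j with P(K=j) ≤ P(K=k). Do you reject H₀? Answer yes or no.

reject H₀: yes

Exact binomial: n=15, k=13, p₀=1/2=0.5000
P(X=j) = C(n,j)·p₀^j·(1−p₀)^(n−j); p = Σ P(X=j) over j with P(X=j) ≤ P(X=13)
p-value (two-sided) = 0.00739
At α=0.05: p < α → reject H₀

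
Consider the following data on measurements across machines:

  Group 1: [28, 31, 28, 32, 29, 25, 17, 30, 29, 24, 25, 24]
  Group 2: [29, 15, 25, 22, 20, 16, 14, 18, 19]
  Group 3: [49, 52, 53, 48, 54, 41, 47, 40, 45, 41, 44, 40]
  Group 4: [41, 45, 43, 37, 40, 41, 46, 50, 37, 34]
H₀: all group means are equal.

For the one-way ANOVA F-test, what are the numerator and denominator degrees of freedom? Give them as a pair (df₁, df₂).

k = 4 groups, N = 43 total
df = (k−1, N−k) = (4−1, 43−4) = (3, 39)

degrees of freedom = [3, 39]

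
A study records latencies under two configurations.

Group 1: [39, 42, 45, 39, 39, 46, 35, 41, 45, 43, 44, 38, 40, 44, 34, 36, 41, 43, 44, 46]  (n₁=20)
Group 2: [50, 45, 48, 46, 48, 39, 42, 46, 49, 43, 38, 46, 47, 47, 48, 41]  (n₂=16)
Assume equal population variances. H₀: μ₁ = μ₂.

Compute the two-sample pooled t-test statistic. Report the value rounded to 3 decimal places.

test statistic = -3.299

x̄₁=41.200, s₁=3.622, n₁=20
x̄₂=45.188, s₂=3.582, n₂=16
s_p² = [19·3.622² + 15·3.582²]/34 = 12.9893
SE = √(s_p²·(1/20+1/16)) = 1.2088
t = (41.200−45.188)/1.2088 = -3.2986
df = 34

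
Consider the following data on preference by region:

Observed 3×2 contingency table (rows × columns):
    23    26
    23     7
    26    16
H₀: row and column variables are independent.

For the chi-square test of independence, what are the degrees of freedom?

degrees of freedom = 2

df = (r−1)(c−1) = (3−1)·(2−1) = 2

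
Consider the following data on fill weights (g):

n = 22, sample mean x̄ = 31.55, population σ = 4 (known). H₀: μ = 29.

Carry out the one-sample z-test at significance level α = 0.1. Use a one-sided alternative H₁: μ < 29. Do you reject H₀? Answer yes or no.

reject H₀: no

SE = σ/√n = 4/√22 = 0.8528
z = (x̄−μ₀)/SE = (31.55−29)/0.8528 = 2.9901
p-value (one-sided, H₁ less) = 0.99861
At α=0.1: p ≥ α → fail to reject H₀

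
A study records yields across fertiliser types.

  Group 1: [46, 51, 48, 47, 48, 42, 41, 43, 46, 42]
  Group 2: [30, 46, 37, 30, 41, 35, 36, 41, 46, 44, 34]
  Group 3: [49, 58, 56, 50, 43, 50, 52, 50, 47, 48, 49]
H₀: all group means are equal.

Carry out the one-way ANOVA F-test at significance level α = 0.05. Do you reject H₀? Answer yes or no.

reject H₀: yes

Group means [45.40, 38.18, 50.18], grand mean 44.562
SSB = Σnᵢ(x̄ᵢ−x̄)² = 802.202; SSW = ΣΣ(x−x̄ᵢ)² = 603.673
MSB = 802.202/2 = 401.1011; MSW = 603.673/29 = 20.8163
F = MSB/MSW = 19.2686
df = (2, 29)
p-value (upper-tail) = 0.00000
At α=0.05: p < α → reject H₀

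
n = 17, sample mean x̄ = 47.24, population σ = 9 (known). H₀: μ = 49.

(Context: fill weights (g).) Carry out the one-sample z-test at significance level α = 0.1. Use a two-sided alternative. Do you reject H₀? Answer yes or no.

SE = σ/√n = 9/√17 = 2.1828
z = (x̄−μ₀)/SE = (47.24−49)/2.1828 = -0.8063
p-value (two-sided) = 0.42007
At α=0.1: p ≥ α → fail to reject H₀

reject H₀: no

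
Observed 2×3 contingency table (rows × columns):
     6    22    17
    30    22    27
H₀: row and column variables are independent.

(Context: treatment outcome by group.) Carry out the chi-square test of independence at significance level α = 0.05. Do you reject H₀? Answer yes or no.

Row totals [45, 79], col totals [36, 44, 44], n=124
χ² = (6−13.06)²/13.06 + (22−15.97)²/15.97 + (17−15.97)²/15.97 + (30−22.94)²/22.94 + (22−28.03)²/28.03 + (27−28.03)²/28.03 = 9.6777
df = 2
p-value (upper-tail) = 0.00792
At α=0.05: p < α → reject H₀

reject H₀: yes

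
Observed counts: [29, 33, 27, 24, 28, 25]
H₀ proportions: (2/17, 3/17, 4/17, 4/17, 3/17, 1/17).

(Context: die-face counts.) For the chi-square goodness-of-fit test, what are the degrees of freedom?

degrees of freedom = 5

df = k − 1 = 6 − 1 = 5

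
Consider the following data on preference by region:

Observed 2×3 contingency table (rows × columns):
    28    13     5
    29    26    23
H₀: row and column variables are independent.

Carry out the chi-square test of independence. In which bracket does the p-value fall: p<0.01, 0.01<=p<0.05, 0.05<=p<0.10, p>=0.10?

p-value bracket: 0.01<=p<0.05

Row totals [46, 78], col totals [57, 39, 28], n=124
χ² = (28−21.15)²/21.15 + (13−14.47)²/14.47 + (5−10.39)²/10.39 + (29−35.85)²/35.85 + (26−24.53)²/24.53 + (23−17.61)²/17.61 = 8.2111
df = 2
p-value (upper-tail) = 0.01648
→ bracket: 0.01<=p<0.05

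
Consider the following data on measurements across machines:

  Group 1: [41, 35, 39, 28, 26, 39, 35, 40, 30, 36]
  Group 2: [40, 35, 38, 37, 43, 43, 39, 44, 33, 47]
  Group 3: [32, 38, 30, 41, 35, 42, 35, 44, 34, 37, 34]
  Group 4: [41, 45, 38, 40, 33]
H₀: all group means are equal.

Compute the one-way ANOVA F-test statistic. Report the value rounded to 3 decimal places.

Group means [34.90, 39.90, 36.55, 39.40], grand mean 37.417
SSB = Σnᵢ(x̄ᵢ−x̄)² = 153.023; SSW = ΣΣ(x−x̄ᵢ)² = 685.727
MSB = 153.023/3 = 51.0076; MSW = 685.727/32 = 21.4290
F = MSB/MSW = 2.3803
df = (3, 32)

test statistic = 2.380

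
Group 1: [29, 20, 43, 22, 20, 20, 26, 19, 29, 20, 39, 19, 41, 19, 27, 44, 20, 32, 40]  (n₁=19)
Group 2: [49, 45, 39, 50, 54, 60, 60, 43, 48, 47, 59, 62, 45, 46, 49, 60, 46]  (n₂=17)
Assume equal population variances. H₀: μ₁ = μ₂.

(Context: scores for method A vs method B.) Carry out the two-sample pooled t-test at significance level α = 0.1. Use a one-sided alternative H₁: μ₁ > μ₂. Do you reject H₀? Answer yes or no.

reject H₀: no

x̄₁=27.842, s₁=9.239, n₁=19
x̄₂=50.706, s₂=7.069, n₂=17
s_p² = [18·9.239² + 16·7.069²]/34 = 68.7075
SE = √(s_p²·(1/19+1/17)) = 2.7673
t = (27.842−50.706)/2.7673 = -8.2622
df = 34
p-value (one-sided, H₁ greater) = 1.00000
At α=0.1: p ≥ α → fail to reject H₀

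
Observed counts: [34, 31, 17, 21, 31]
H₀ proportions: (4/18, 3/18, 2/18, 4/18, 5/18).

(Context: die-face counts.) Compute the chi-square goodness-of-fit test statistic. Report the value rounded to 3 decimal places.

n = 134; E_i = n·p_i = [29.78, 22.33, 14.89, 29.78, 37.22]
χ² = (34−29.78)²/29.78 + (31−22.33)²/22.33 + (17−14.89)²/14.89 + (21−29.78)²/29.78 + (31−37.22)²/37.22 = 7.8888
df = 4

test statistic = 7.889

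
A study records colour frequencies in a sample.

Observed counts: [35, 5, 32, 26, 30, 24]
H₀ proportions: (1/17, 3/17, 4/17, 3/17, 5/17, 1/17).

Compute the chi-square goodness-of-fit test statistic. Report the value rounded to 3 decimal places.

test statistic = 124.325

n = 152; E_i = n·p_i = [8.94, 26.82, 35.76, 26.82, 44.71, 8.94]
χ² = (35−8.94)²/8.94 + (5−26.82)²/26.82 + (32−35.76)²/35.76 + (26−26.82)²/26.82 + (30−44.71)²/44.71 + (24−8.94)²/8.94 = 124.3246
df = 5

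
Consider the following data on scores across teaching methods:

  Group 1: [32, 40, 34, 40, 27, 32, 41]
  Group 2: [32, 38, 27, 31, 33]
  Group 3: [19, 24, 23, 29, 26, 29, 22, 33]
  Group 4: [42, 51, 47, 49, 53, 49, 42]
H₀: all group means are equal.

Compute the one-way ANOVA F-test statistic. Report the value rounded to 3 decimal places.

test statistic = 29.330

Group means [35.14, 32.20, 25.62, 47.57], grand mean 35.000
SSB = Σnᵢ(x̄ᵢ−x̄)² = 1848.754; SSW = ΣΣ(x−x̄ᵢ)² = 483.246
MSB = 1848.754/3 = 616.2512; MSW = 483.246/23 = 21.0107
F = MSB/MSW = 29.3303
df = (3, 23)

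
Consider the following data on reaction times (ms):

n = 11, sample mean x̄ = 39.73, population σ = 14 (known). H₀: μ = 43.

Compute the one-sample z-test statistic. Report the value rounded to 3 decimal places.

test statistic = -0.775

SE = σ/√n = 14/√11 = 4.2212
z = (x̄−μ₀)/SE = (39.73−43)/4.2212 = -0.7747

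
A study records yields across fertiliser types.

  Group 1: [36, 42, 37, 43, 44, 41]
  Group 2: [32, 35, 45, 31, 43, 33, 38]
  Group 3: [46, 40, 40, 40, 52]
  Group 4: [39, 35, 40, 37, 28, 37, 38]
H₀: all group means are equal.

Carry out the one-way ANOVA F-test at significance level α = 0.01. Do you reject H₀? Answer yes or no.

reject H₀: no

Group means [40.50, 36.71, 43.60, 36.29], grand mean 38.880
SSB = Σnᵢ(x̄ᵢ−x̄)² = 207.083; SSW = ΣΣ(x−x̄ᵢ)² = 445.557
MSB = 207.083/3 = 69.0276; MSW = 445.557/21 = 21.2170
F = MSB/MSW = 3.2534
df = (3, 21)
p-value (upper-tail) = 0.04211
At α=0.01: p ≥ α → fail to reject H₀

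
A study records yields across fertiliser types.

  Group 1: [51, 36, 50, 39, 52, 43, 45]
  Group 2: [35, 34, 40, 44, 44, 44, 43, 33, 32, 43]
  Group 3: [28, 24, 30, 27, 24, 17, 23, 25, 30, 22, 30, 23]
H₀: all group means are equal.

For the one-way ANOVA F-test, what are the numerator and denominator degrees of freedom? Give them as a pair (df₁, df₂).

k = 3 groups, N = 29 total
df = (k−1, N−k) = (3−1, 29−3) = (2, 26)

degrees of freedom = [2, 26]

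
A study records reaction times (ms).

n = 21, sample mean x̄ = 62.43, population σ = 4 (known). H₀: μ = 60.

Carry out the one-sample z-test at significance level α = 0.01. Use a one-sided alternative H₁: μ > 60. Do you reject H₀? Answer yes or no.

reject H₀: yes

SE = σ/√n = 4/√21 = 0.8729
z = (x̄−μ₀)/SE = (62.43−60)/0.8729 = 2.7839
p-value (one-sided, H₁ greater) = 0.00269
At α=0.01: p < α → reject H₀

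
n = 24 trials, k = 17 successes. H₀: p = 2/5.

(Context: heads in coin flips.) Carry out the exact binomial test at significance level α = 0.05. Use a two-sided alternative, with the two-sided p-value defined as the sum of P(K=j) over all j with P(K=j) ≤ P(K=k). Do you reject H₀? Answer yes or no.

Exact binomial: n=24, k=17, p₀=2/5=0.4000
P(X=j) = C(n,j)·p₀^j·(1−p₀)^(n−j); p = Σ P(X=j) over j with P(X=j) ≤ P(X=17)
p-value (two-sided) = 0.00287
At α=0.05: p < α → reject H₀

reject H₀: yes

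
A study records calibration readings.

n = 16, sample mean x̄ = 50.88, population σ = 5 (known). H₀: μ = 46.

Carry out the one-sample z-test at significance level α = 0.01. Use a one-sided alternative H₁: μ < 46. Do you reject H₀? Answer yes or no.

SE = σ/√n = 5/√16 = 1.2500
z = (x̄−μ₀)/SE = (50.88−46)/1.2500 = 3.9040
p-value (one-sided, H₁ less) = 0.99995
At α=0.01: p ≥ α → fail to reject H₀

reject H₀: no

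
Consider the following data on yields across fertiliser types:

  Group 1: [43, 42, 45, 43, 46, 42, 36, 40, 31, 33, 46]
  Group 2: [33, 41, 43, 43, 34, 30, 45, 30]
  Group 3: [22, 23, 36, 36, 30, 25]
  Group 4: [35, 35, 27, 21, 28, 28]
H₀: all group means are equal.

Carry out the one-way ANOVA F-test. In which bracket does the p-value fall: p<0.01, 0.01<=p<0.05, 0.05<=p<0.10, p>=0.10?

Group means [40.64, 37.38, 28.67, 29.00], grand mean 35.226
SSB = Σnᵢ(x̄ᵢ−x̄)² = 849.666; SSW = ΣΣ(x−x̄ᵢ)² = 879.754
MSB = 849.666/3 = 283.2219; MSW = 879.754/27 = 32.5835
F = MSB/MSW = 8.6922
df = (3, 27)
p-value (upper-tail) = 0.00034
→ bracket: p<0.01

p-value bracket: p<0.01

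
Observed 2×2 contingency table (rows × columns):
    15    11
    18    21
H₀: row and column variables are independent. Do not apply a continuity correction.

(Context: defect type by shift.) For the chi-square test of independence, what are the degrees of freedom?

degrees of freedom = 1

df = (r−1)(c−1) = (2−1)·(2−1) = 1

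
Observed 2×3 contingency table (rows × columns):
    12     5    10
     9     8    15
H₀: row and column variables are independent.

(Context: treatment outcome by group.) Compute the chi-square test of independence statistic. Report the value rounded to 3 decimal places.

test statistic = 1.709

Row totals [27, 32], col totals [21, 13, 25], n=59
χ² = (12−9.61)²/9.61 + (5−5.95)²/5.95 + (10−11.44)²/11.44 + (9−11.39)²/11.39 + (8−7.05)²/7.05 + (15−13.56)²/13.56 = 1.7094
df = 2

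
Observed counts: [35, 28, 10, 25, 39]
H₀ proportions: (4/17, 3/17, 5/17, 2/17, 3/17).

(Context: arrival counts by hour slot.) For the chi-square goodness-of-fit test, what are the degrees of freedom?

df = k − 1 = 5 − 1 = 4

degrees of freedom = 4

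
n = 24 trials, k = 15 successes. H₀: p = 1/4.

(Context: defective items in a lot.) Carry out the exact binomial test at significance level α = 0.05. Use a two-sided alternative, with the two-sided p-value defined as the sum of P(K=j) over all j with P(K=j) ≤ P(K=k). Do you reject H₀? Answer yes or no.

reject H₀: yes

Exact binomial: n=24, k=15, p₀=1/4=0.2500
P(X=j) = C(n,j)·p₀^j·(1−p₀)^(n−j); p = Σ P(X=j) over j with P(X=j) ≤ P(X=15)
p-value (two-sided) = 0.00011
At α=0.05: p < α → reject H₀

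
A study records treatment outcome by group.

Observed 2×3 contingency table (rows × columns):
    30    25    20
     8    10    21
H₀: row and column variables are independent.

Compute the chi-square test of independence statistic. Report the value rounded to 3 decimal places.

test statistic = 8.688

Row totals [75, 39], col totals [38, 35, 41], n=114
χ² = (30−25.00)²/25.00 + (25−23.03)²/23.03 + (20−26.97)²/26.97 + (8−13.00)²/13.00 + (10−11.97)²/11.97 + (21−14.03)²/14.03 = 8.6878
df = 2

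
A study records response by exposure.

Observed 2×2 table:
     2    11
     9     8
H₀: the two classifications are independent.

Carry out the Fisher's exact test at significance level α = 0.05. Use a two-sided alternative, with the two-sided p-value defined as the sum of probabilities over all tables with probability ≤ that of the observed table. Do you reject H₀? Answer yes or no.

reject H₀: no

Margins: r₁=13, r₂=17, c₁=11, c₂=19, n=30
p_obs = C(13,2)·C(17,9)/C(30,11); sum pmf over tables with pmf ≤ p_obs
p-value (two-sided) = 0.05746
At α=0.05: p ≥ α → fail to reject H₀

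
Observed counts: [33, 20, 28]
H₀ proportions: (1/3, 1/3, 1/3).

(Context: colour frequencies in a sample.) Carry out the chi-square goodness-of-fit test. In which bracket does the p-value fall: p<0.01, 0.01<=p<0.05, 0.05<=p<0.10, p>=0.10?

p-value bracket: p>=0.10

n = 81; E_i = n·p_i = [27.00, 27.00, 27.00]
χ² = (33−27.00)²/27.00 + (20−27.00)²/27.00 + (28−27.00)²/27.00 = 3.1852
df = 2
p-value (upper-tail) = 0.20340
→ bracket: p>=0.10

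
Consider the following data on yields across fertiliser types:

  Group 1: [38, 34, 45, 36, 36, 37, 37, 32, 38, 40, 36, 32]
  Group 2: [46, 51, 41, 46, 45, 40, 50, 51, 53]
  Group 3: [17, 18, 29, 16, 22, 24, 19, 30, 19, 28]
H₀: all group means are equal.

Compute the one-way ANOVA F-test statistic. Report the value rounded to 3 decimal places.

Group means [36.75, 47.00, 22.20], grand mean 35.032
SSB = Σnᵢ(x̄ᵢ−x̄)² = 2971.118; SSW = ΣΣ(x−x̄ᵢ)² = 551.850
MSB = 2971.118/2 = 1485.5589; MSW = 551.850/28 = 19.7089
F = MSB/MSW = 75.3749
df = (2, 28)

test statistic = 75.375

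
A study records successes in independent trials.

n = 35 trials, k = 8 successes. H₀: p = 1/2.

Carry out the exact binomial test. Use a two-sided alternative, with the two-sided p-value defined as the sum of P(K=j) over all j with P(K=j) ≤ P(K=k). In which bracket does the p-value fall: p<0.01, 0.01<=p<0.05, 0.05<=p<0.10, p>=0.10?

p-value bracket: p<0.01

Exact binomial: n=35, k=8, p₀=1/2=0.5000
P(X=j) = C(n,j)·p₀^j·(1−p₀)^(n−j); p = Σ P(X=j) over j with P(X=j) ≤ P(X=8)
p-value (two-sided) = 0.00188
→ bracket: p<0.01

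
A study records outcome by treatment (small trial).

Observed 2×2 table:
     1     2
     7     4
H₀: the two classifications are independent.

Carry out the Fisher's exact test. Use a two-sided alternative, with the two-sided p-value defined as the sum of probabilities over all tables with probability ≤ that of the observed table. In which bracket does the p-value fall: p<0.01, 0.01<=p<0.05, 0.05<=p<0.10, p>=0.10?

Margins: r₁=3, r₂=11, c₁=8, c₂=6, n=14
p_obs = C(3,1)·C(11,7)/C(14,8); sum pmf over tables with pmf ≤ p_obs
p-value (two-sided) = 0.53846
→ bracket: p>=0.10

p-value bracket: p>=0.10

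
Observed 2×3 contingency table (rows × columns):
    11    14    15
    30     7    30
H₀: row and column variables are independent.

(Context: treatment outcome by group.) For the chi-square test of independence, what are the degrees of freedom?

degrees of freedom = 2

df = (r−1)(c−1) = (2−1)·(3−1) = 2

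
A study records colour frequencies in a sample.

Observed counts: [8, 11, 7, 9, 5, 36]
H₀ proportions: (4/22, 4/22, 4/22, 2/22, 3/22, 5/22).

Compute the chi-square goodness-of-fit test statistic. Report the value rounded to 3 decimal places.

n = 76; E_i = n·p_i = [13.82, 13.82, 13.82, 6.91, 10.36, 17.27]
χ² = (8−13.82)²/13.82 + (11−13.82)²/13.82 + (7−13.82)²/13.82 + (9−6.91)²/6.91 + (5−10.36)²/10.36 + (36−17.27)²/17.27 = 30.1018
df = 5

test statistic = 30.102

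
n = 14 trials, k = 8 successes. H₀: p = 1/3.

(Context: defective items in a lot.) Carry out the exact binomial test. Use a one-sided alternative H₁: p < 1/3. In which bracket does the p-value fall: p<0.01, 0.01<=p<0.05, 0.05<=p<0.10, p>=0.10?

Exact binomial: n=14, k=8, p₀=1/3=0.3333
P(X≤8) from Σ C(n,i)·p₀^i·(1−p₀)^(n−i)
p-value (one-sided, H₁ less) = 0.98257
→ bracket: p>=0.10

p-value bracket: p>=0.10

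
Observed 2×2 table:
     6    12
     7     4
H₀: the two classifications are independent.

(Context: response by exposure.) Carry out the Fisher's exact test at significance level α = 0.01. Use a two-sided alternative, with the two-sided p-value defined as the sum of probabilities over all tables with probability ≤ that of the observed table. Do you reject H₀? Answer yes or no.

reject H₀: no

Margins: r₁=18, r₂=11, c₁=13, c₂=16, n=29
p_obs = C(18,6)·C(11,7)/C(29,13); sum pmf over tables with pmf ≤ p_obs
p-value (two-sided) = 0.14264
At α=0.01: p ≥ α → fail to reject H₀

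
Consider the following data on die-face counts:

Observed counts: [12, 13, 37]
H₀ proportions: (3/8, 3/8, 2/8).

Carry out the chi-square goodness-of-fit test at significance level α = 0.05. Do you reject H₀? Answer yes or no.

n = 62; E_i = n·p_i = [23.25, 23.25, 15.50]
χ² = (12−23.25)²/23.25 + (13−23.25)²/23.25 + (37−15.50)²/15.50 = 39.7849
df = 2
p-value (upper-tail) = 0.00000
At α=0.05: p < α → reject H₀

reject H₀: yes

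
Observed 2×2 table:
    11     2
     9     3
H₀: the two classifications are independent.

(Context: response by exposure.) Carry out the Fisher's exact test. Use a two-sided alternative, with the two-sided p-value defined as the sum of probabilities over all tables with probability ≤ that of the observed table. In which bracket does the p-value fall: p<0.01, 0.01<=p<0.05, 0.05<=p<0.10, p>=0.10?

Margins: r₁=13, r₂=12, c₁=20, c₂=5, n=25
p_obs = C(13,11)·C(12,9)/C(25,20); sum pmf over tables with pmf ≤ p_obs
p-value (two-sided) = 0.64472
→ bracket: p>=0.10

p-value bracket: p>=0.10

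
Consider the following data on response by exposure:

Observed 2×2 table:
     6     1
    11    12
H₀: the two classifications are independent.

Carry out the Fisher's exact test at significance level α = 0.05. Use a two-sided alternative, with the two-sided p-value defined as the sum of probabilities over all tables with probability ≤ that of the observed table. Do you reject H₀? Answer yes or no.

reject H₀: no

Margins: r₁=7, r₂=23, c₁=17, c₂=13, n=30
p_obs = C(7,6)·C(23,11)/C(30,17); sum pmf over tables with pmf ≤ p_obs
p-value (two-sided) = 0.10375
At α=0.05: p ≥ α → fail to reject H₀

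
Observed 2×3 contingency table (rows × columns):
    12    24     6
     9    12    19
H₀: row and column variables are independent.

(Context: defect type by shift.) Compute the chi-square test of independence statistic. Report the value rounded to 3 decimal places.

Row totals [42, 40], col totals [21, 36, 25], n=82
χ² = (12−10.76)²/10.76 + (24−18.44)²/18.44 + (6−12.80)²/12.80 + (9−10.24)²/10.24 + (12−17.56)²/17.56 + (19−12.20)²/12.20 = 11.1464
df = 2

test statistic = 11.146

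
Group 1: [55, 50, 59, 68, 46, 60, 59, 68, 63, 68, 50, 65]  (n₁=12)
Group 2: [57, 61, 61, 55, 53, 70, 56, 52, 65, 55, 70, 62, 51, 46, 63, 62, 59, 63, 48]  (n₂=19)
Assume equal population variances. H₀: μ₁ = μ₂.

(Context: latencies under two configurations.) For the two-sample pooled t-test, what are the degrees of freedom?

df = n₁ + n₂ − 2 = 12 + 19 − 2 = 29

degrees of freedom = 29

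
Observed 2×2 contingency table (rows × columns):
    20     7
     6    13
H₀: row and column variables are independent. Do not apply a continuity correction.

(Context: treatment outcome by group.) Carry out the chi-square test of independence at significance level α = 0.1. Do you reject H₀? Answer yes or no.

Row totals [27, 19], col totals [26, 20], n=46
χ² = (20−15.26)²/15.26 + (7−11.74)²/11.74 + (6−10.74)²/10.74 + (13−8.26)²/8.26 = 8.1950
df = 1
p-value (upper-tail) = 0.00420
At α=0.1: p < α → reject H₀

reject H₀: yes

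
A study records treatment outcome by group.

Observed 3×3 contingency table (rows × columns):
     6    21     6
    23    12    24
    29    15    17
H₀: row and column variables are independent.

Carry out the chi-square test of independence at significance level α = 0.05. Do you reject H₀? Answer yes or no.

Row totals [33, 59, 61], col totals [58, 48, 47], n=153
χ² = (6−12.51)²/12.51 + (21−10.35)²/10.35 + (6−10.14)²/10.14 + (23−22.37)²/22.37 + (12−18.51)²/18.51 + (24−18.12)²/18.12 + (29−23.12)²/23.12 + (15−19.14)²/19.14 + (17−18.74)²/18.74 = 22.7867
df = 4
p-value (upper-tail) = 0.00014
At α=0.05: p < α → reject H₀

reject H₀: yes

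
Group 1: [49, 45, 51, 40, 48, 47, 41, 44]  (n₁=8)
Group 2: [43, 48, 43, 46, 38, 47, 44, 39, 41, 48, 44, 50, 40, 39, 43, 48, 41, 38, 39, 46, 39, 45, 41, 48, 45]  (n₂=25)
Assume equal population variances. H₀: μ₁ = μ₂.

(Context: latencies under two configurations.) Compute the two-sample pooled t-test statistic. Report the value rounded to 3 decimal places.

x̄₁=45.625, s₁=3.852, n₁=8
x̄₂=43.320, s₂=3.682, n₂=25
s_p² = [7·3.852² + 24·3.682²]/31 = 13.8489
SE = √(s_p²·(1/8+1/25)) = 1.5116
t = (45.625−43.320)/1.5116 = 1.5248
df = 31

test statistic = 1.525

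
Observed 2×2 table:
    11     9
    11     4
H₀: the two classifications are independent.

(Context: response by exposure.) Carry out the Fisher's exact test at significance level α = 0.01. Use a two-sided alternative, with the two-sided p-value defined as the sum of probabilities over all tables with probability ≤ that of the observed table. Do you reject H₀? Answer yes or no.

Margins: r₁=20, r₂=15, c₁=22, c₂=13, n=35
p_obs = C(20,11)·C(15,11)/C(35,22); sum pmf over tables with pmf ≤ p_obs
p-value (two-sided) = 0.31202
At α=0.01: p ≥ α → fail to reject H₀

reject H₀: no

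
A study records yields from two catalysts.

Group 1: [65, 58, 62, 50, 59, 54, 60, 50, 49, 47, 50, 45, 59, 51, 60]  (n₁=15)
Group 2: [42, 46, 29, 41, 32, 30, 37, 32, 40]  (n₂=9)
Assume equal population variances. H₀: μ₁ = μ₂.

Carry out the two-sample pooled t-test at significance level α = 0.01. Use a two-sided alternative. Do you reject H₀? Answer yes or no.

reject H₀: yes

x̄₁=54.600, s₁=6.150, n₁=15
x̄₂=36.556, s₂=6.044, n₂=9
s_p² = [14·6.150² + 8·6.044²]/22 = 37.3556
SE = √(s_p²·(1/15+1/9)) = 2.5770
t = (54.600−36.556)/2.5770 = 7.0021
df = 22
p-value (two-sided) = 0.00000
At α=0.01: p < α → reject H₀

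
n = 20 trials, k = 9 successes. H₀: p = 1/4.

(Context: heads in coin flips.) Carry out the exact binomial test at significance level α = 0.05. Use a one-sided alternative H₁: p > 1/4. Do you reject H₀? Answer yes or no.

reject H₀: yes

Exact binomial: n=20, k=9, p₀=1/4=0.2500
P(X≥9) from Σ C(n,i)·p₀^i·(1−p₀)^(n−i)
p-value (one-sided, H₁ greater) = 0.04093
At α=0.05: p < α → reject H₀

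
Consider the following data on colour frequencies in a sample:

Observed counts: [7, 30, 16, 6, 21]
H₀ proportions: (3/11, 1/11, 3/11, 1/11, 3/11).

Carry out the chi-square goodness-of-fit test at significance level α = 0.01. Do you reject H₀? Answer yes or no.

reject H₀: yes

n = 80; E_i = n·p_i = [21.82, 7.27, 21.82, 7.27, 21.82]
χ² = (7−21.82)²/21.82 + (30−7.27)²/7.27 + (16−21.82)²/21.82 + (6−7.27)²/7.27 + (21−21.82)²/21.82 = 82.8917
df = 4
p-value (upper-tail) = 0.00000
At α=0.01: p < α → reject H₀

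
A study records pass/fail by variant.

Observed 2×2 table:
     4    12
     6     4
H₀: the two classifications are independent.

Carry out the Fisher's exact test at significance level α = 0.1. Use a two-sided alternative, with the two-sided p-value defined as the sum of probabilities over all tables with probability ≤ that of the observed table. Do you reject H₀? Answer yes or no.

reject H₀: no

Margins: r₁=16, r₂=10, c₁=10, c₂=16, n=26
p_obs = C(16,4)·C(10,6)/C(26,10); sum pmf over tables with pmf ≤ p_obs
p-value (two-sided) = 0.10870
At α=0.1: p ≥ α → fail to reject H₀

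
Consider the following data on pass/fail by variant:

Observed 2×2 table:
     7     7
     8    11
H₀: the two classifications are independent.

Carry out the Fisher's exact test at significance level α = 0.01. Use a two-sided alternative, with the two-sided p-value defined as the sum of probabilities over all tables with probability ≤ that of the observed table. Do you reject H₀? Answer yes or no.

Margins: r₁=14, r₂=19, c₁=15, c₂=18, n=33
p_obs = C(14,7)·C(19,8)/C(33,15); sum pmf over tables with pmf ≤ p_obs
p-value (two-sided) = 0.73253
At α=0.01: p ≥ α → fail to reject H₀

reject H₀: no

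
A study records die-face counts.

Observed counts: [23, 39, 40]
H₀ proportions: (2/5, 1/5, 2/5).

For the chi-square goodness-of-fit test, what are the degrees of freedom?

degrees of freedom = 2

df = k − 1 = 3 − 1 = 2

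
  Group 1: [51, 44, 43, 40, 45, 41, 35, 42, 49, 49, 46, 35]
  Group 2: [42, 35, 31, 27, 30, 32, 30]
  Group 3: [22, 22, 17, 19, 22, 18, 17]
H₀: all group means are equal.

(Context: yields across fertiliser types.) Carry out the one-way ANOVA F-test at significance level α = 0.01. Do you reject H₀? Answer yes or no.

reject H₀: yes

Group means [43.33, 32.43, 19.57], grand mean 34.000
SSB = Σnᵢ(x̄ᵢ−x̄)² = 2519.905; SSW = ΣΣ(x−x̄ᵢ)² = 466.095
MSB = 2519.905/2 = 1259.9524; MSW = 466.095/23 = 20.2650
F = MSB/MSW = 62.1738
df = (2, 23)
p-value (upper-tail) = 0.00000
At α=0.01: p < α → reject H₀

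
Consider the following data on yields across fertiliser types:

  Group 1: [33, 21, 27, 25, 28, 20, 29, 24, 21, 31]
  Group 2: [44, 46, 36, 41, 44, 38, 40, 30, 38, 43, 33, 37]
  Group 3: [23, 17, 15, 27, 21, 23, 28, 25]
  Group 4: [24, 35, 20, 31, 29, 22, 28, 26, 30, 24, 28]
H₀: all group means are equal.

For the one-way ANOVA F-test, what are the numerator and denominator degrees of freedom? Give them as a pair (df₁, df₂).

degrees of freedom = [3, 37]

k = 4 groups, N = 41 total
df = (k−1, N−k) = (4−1, 41−4) = (3, 37)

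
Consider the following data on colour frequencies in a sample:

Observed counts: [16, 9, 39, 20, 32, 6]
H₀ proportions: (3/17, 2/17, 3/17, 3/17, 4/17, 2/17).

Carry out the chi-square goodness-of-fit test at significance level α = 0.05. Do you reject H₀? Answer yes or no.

reject H₀: yes

n = 122; E_i = n·p_i = [21.53, 14.35, 21.53, 21.53, 28.71, 14.35]
χ² = (16−21.53)²/21.53 + (9−14.35)²/14.35 + (39−21.53)²/21.53 + (20−21.53)²/21.53 + (32−28.71)²/28.71 + (6−14.35)²/14.35 = 22.9413
df = 5
p-value (upper-tail) = 0.00035
At α=0.05: p < α → reject H₀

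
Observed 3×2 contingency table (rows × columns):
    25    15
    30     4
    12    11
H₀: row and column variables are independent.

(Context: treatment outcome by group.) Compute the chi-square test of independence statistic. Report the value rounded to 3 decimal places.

Row totals [40, 34, 23], col totals [67, 30], n=97
χ² = (25−27.63)²/27.63 + (15−12.37)²/12.37 + (30−23.48)²/23.48 + (4−10.52)²/10.52 + (12−15.89)²/15.89 + (11−7.11)²/7.11 = 9.7278
df = 2

test statistic = 9.728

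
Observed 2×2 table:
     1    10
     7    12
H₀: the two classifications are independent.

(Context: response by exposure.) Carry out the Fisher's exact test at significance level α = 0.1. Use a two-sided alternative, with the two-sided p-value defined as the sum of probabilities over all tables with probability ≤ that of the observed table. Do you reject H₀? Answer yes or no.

reject H₀: no

Margins: r₁=11, r₂=19, c₁=8, c₂=22, n=30
p_obs = C(11,1)·C(19,7)/C(30,8); sum pmf over tables with pmf ≤ p_obs
p-value (two-sided) = 0.19870
At α=0.1: p ≥ α → fail to reject H₀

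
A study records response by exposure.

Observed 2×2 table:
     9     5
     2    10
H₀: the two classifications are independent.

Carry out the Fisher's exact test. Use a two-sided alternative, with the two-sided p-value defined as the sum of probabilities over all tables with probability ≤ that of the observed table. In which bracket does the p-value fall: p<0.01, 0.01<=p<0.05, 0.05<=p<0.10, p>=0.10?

Margins: r₁=14, r₂=12, c₁=11, c₂=15, n=26
p_obs = C(14,9)·C(12,2)/C(26,11); sum pmf over tables with pmf ≤ p_obs
p-value (two-sided) = 0.02142
→ bracket: 0.01<=p<0.05

p-value bracket: 0.01<=p<0.05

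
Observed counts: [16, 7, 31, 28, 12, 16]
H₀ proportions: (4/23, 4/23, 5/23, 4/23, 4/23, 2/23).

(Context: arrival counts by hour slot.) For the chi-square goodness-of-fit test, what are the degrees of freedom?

df = k − 1 = 6 − 1 = 5

degrees of freedom = 5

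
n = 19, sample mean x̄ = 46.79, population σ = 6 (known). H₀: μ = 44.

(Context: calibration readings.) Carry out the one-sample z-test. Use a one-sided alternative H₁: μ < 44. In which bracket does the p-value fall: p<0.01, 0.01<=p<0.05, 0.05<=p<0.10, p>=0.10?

SE = σ/√n = 6/√19 = 1.3765
z = (x̄−μ₀)/SE = (46.79−44)/1.3765 = 2.0269
p-value (one-sided, H₁ less) = 0.97866
→ bracket: p>=0.10

p-value bracket: p>=0.10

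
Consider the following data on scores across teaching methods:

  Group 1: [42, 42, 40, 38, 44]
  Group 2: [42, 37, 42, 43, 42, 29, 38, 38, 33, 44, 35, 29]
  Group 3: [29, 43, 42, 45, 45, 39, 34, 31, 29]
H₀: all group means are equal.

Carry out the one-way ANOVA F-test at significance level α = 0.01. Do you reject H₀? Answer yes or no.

Group means [41.20, 37.67, 37.44], grand mean 38.269
SSB = Σnᵢ(x̄ᵢ−x̄)² = 53.426; SSW = ΣΣ(x−x̄ᵢ)² = 689.689
MSB = 53.426/2 = 26.7132; MSW = 689.689/23 = 29.9865
F = MSB/MSW = 0.8908
df = (2, 23)
p-value (upper-tail) = 0.42400
At α=0.01: p ≥ α → fail to reject H₀

reject H₀: no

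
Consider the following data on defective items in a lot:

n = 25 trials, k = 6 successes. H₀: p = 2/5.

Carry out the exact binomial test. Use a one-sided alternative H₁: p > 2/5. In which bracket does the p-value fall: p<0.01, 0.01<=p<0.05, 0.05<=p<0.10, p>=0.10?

Exact binomial: n=25, k=6, p₀=2/5=0.4000
P(X≥6) from Σ C(n,i)·p₀^i·(1−p₀)^(n−i)
p-value (one-sided, H₁ greater) = 0.97064
→ bracket: p>=0.10

p-value bracket: p>=0.10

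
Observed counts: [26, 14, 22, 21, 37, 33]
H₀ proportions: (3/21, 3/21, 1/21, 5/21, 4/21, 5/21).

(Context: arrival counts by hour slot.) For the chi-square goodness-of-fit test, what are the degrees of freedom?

degrees of freedom = 5

df = k − 1 = 6 − 1 = 5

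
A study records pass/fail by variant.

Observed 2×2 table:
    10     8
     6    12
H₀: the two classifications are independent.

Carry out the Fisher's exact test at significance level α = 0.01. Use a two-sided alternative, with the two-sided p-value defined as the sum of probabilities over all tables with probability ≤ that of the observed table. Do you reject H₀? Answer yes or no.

reject H₀: no

Margins: r₁=18, r₂=18, c₁=16, c₂=20, n=36
p_obs = C(18,10)·C(18,6)/C(36,16); sum pmf over tables with pmf ≤ p_obs
p-value (two-sided) = 0.31453
At α=0.01: p ≥ α → fail to reject H₀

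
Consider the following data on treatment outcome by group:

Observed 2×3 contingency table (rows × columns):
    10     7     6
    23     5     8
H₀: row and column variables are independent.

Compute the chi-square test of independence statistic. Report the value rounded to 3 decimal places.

Row totals [23, 36], col totals [33, 12, 14], n=59
χ² = (10−12.86)²/12.86 + (7−4.68)²/4.68 + (6−5.46)²/5.46 + (23−20.14)²/20.14 + (5−7.32)²/7.32 + (8−8.54)²/8.54 = 3.0226
df = 2

test statistic = 3.023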